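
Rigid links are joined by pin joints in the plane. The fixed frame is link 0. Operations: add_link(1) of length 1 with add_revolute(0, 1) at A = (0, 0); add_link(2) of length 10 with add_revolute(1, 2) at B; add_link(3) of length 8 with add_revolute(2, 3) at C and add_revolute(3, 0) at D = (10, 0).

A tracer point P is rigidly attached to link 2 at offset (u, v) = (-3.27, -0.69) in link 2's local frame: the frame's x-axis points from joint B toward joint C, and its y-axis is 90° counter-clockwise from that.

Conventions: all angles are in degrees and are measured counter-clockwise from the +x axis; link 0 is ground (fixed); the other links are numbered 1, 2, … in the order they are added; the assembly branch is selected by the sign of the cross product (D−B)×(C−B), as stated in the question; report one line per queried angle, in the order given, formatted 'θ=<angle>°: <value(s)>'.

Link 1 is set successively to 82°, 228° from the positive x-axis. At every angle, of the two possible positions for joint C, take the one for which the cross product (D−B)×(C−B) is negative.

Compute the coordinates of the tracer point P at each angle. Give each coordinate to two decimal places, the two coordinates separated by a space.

A=(0,0), D=(10.00,0)
θ=82°: B = A + 1.00·(cos82°, sin82°) = (0.1392, 0.9903)
θ=82°: |BD| = 9.9104
θ=82°: circle(B,10.00) ∩ circle(D,8.00): a=6.7715, h=7.3585
θ=82°:   candidates: C₊=(7.6120,7.6353) cross=72.926; C₋=(6.1415,-7.0080) cross=-72.926
θ=82°:   branch - wants cross < 0 → take C=(6.1415,-7.0080) (cross=-72.926)
θ=82°: ex = (C−B)/|BC| = (0.6002,-0.7998); ey = (0.7998,0.6002)
θ=82°: P = B + -3.27·ex + -0.69·ey = (-2.3755,3.1915)
θ=228°: B = A + 1.00·(cos228°, sin228°) = (-0.6691, -0.7431)
θ=228°: |BD| = 10.6950
θ=228°: circle(B,10.00) ∩ circle(D,8.00): a=7.0305, h=7.1114
θ=228°:   candidates: C₊=(5.8503,6.8396) cross=76.056; C₋=(6.8385,-7.3488) cross=-76.056
θ=228°:   branch - wants cross < 0 → take C=(6.8385,-7.3488) (cross=-76.056)
θ=228°: ex = (C−B)/|BC| = (0.7508,-0.6606); ey = (0.6606,0.7508)
θ=228°: P = B + -3.27·ex + -0.69·ey = (-3.5799,0.8989)

θ=82°: -2.38 3.19
θ=228°: -3.58 0.90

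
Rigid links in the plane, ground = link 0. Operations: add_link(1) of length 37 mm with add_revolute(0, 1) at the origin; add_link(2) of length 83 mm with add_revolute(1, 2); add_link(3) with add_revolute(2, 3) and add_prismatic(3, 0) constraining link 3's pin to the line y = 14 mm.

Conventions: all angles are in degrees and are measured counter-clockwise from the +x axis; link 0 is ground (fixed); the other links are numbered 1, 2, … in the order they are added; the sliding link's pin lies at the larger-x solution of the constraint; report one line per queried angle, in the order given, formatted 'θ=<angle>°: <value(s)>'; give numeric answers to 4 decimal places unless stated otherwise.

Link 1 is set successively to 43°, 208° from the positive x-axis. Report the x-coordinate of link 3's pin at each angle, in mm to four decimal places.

geometry: r = 37 mm, L = 83 mm, e = 14 mm
θ=43°: crank pin P = (r cos θ, r sin θ) = (27.060087, 25.233939)
θ=43°: h = r sin θ − e = 25.233939 − 14 = 11.233939
θ=43°: x = r cos θ + √(L² − h²) = 27.060087 + 82.236237 = 109.296324
θ=208°: crank pin P = (r cos θ, r sin θ) = (-32.669061, -17.370448)
θ=208°: h = r sin θ − e = -17.370448 − 14 = -31.370448
θ=208°: x = r cos θ + √(L² − h²) = -32.669061 + 76.843315 = 44.174254

θ=43°: 109.2963
θ=208°: 44.1743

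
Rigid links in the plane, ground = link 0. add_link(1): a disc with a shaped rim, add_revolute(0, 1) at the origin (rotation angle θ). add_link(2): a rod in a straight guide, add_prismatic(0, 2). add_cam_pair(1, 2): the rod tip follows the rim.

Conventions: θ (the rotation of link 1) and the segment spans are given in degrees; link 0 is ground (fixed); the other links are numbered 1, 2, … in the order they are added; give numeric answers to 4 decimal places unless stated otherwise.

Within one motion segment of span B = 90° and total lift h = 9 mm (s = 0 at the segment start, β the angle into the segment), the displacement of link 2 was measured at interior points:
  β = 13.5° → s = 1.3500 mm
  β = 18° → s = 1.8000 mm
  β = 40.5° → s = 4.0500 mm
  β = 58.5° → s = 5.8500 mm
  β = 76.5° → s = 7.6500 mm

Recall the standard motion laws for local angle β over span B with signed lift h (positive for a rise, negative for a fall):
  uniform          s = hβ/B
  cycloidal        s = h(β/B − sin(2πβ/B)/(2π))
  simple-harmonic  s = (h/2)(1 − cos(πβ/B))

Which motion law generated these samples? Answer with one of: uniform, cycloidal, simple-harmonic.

candidates at β/B = r: uniform s = h·r (linear in β); cycloidal s = h·(r − sin(2πr)/(2π)); simple-harmonic s = (h/2)(1 − cos(πr))
β=13.5°: printed 1.3500 | uniform 1.3500, cycloidal 0.1912, simple-harmonic 0.4905
β=18°: printed 1.8000 | uniform 1.8000, cycloidal 0.4377, simple-harmonic 0.8594
β=40.5°: printed 4.0500 | uniform 4.0500, cycloidal 3.6074, simple-harmonic 3.7960
β=58.5°: printed 5.8500 | uniform 5.8500, cycloidal 7.0088, simple-harmonic 6.5430
β=76.5°: printed 7.6500 | uniform 7.6500, cycloidal 8.8088, simple-harmonic 8.5095
only one law matches every sample → uniform

uniform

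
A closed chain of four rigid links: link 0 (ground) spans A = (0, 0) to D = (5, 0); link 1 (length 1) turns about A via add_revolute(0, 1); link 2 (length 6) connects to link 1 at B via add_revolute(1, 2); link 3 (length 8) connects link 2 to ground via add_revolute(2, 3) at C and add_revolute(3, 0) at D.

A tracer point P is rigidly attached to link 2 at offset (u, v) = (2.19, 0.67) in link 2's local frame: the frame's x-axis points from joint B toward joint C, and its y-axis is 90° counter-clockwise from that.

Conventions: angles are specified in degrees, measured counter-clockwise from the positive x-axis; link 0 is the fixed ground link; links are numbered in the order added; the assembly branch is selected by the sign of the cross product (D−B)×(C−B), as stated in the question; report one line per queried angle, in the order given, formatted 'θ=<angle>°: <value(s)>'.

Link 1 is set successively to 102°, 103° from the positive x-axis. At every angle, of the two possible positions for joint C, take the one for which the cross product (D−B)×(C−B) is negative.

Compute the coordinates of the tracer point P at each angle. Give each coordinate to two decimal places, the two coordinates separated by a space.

A=(0,0), D=(5.00,0)
θ=102°: B = A + 1.00·(cos102°, sin102°) = (-0.2079, 0.9781)
θ=102°: |BD| = 5.2990
θ=102°: circle(B,6.00) ∩ circle(D,8.00): a=0.0075, h=6.0000
θ=102°:   candidates: C₊=(0.9070,6.8737) cross=31.794; C₋=(-1.3081,-4.9201) cross=-31.794
θ=102°:   branch - wants cross < 0 → take C=(-1.3081,-4.9201) (cross=-31.794)
θ=102°: ex = (C−B)/|BC| = (-0.1834,-0.9830); ey = (0.9830,-0.1834)
θ=102°: P = B + 2.19·ex + 0.67·ey = (0.0491,-1.2976)
θ=103°: B = A + 1.00·(cos103°, sin103°) = (-0.2250, 0.9744)
θ=103°: |BD| = 5.3150
θ=103°: circle(B,6.00) ∩ circle(D,8.00): a=0.0235, h=6.0000
θ=103°:   candidates: C₊=(0.8981,6.8683) cross=31.890; C₋=(-1.3018,-4.9282) cross=-31.890
θ=103°:   branch - wants cross < 0 → take C=(-1.3018,-4.9282) (cross=-31.890)
θ=103°: ex = (C−B)/|BC| = (-0.1795,-0.9838); ey = (0.9838,-0.1795)
θ=103°: P = B + 2.19·ex + 0.67·ey = (0.0411,-1.3003)

θ=102°: 0.05 -1.30
θ=103°: 0.04 -1.30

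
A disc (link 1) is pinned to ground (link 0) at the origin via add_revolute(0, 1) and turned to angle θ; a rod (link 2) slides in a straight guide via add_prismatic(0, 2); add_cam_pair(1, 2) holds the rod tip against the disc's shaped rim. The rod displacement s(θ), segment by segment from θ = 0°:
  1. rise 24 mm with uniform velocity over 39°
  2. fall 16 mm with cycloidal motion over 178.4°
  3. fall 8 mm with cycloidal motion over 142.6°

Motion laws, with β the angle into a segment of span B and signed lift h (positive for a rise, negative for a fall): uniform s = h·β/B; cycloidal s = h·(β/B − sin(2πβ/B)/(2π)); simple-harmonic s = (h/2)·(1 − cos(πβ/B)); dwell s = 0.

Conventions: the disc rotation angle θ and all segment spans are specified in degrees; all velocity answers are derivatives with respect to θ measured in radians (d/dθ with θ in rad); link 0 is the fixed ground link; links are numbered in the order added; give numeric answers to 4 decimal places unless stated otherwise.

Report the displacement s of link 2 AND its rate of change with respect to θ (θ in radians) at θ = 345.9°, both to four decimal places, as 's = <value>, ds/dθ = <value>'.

segment 1 (0° to 39°, uniform, h = 24) is passed completely: s = 0.0000 + (24) = 24.0000
segment 2 (39° to 217.4°, cycloidal, h = -16) is passed completely: s = 24.0000 + (-16) = 8.0000
θ = 345.9° falls in segment 3 (217.4° to 360°, cycloidal, h = -8): β = 345.9 − 217.4 = 128.5°, B = 142.6°; Δs = -8·(0.9011 − sin(2π·0.9011)/(2π)) = -7.9501; s = 8.0000 − 7.9501 = 0.0499
velocity in seg [217.4°–360°] (cycloidal), θ in radians: β = 128.5° = 2.2427 rad, B = 142.6° = 2.4888 rad; ds/dθ = (h/B)(1 − cos(2πβ/B)) = ((-8)/2.4888)(1 − cos(2π·0.9011)) = -0.600631 mm/rad

s = 0.0499, ds/dθ = -0.6006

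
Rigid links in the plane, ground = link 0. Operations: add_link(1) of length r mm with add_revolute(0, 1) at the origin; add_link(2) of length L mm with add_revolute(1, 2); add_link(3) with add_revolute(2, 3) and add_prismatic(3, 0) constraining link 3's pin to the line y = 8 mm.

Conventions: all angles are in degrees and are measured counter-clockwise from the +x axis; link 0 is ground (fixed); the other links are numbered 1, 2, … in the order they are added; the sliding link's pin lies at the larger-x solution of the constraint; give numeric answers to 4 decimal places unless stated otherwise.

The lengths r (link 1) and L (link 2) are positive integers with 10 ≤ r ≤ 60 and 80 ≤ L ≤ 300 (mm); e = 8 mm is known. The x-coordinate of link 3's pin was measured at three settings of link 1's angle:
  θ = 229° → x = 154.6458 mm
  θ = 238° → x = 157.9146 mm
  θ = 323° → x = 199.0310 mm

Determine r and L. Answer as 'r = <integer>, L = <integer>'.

constraint per measurement: (x − r cos θ)² + (r sin θ − e)² = L²
subtracting the θ₁ and θ₂ equations cancels the r² and L² terms:
r = (x₁² − x₂²) / (2[(x₁cos θ₁ + e sin θ₁) − (x₂cos θ₂ + e sin θ₂)]) = 30.0004 → r = 30
L² = (x₁ − r cos θ₁)² + (r sin θ₁ − e)² = 31328.9905 → L = 177.0000 → L = 177
check at θ₃=323°: x = 199.0310 (printed 199.0310) ✓

r = 30, L = 177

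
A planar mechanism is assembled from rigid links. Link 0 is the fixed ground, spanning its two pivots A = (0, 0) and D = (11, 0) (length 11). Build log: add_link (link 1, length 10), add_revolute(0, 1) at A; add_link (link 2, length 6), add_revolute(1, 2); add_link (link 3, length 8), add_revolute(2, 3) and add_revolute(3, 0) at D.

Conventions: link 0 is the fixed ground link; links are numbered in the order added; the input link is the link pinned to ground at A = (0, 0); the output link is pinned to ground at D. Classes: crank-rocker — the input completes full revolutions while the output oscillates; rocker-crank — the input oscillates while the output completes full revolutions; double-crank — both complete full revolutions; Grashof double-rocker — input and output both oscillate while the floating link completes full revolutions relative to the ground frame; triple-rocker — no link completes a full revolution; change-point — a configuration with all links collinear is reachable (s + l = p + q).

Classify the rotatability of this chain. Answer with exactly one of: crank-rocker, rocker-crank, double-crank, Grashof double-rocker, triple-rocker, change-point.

lengths: ground=11, input=10, coupler=6, output=8
sorted: s=6 (shortest), l=11 (longest), p+q=18
s + l = 17 vs p + q = 18
s + l < p + q (Grashof) with shortest = coupler link → Grashof double-rocker

Grashof double-rocker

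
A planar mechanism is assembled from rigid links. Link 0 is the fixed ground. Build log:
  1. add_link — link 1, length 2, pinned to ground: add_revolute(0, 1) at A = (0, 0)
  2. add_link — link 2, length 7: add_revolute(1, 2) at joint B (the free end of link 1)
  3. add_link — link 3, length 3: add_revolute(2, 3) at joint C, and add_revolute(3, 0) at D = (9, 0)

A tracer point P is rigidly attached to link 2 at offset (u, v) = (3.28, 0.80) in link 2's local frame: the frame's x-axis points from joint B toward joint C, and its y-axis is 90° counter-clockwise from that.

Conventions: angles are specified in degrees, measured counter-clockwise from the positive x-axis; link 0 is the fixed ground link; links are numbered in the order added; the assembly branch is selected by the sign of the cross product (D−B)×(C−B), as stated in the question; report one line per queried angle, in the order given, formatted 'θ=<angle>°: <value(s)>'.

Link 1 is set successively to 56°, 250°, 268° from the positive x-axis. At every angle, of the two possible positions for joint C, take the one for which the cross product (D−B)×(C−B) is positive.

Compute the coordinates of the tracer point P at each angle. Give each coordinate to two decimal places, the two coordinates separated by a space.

A=(0,0), D=(9.00,0)
θ=56°: B = A + 2.00·(cos56°, sin56°) = (1.1184, 1.6581)
θ=56°: |BD| = 8.0541
θ=56°: circle(B,7.00) ∩ circle(D,3.00): a=6.5103, h=2.5722
θ=56°:   candidates: C₊=(8.0187,2.8350) cross=20.717; C₋=(6.9597,-2.1993) cross=-20.717
θ=56°:   branch + wants cross > 0 → take C=(8.0187,2.8350) (cross=20.717)
θ=56°: ex = (C−B)/|BC| = (0.9858,0.1681); ey = (-0.1681,0.9858)
θ=56°: P = B + 3.28·ex + 0.80·ey = (4.2172,2.9982)
θ=250°: B = A + 2.00·(cos250°, sin250°) = (-0.6840, -1.8794)
θ=250°: |BD| = 9.8647
θ=250°: circle(B,7.00) ∩ circle(D,3.00): a=6.9598, h=0.7492
θ=250°:   candidates: C₊=(6.0055,0.1821) cross=7.391; C₋=(6.2910,-1.2890) cross=-7.391
θ=250°:   branch + wants cross > 0 → take C=(6.0055,0.1821) (cross=7.391)
θ=250°: ex = (C−B)/|BC| = (0.9557,0.2945); ey = (-0.2945,0.9557)
θ=250°: P = B + 3.28·ex + 0.80·ey = (2.2149,-0.1489)
θ=268°: B = A + 2.00·(cos268°, sin268°) = (-0.0698, -1.9988)
θ=268°: |BD| = 9.2874
θ=268°: circle(B,7.00) ∩ circle(D,3.00): a=6.7972, h=1.6729
θ=268°:   candidates: C₊=(6.2081,1.0978) cross=15.537; C₋=(6.9281,-2.1696) cross=-15.537
θ=268°:   branch + wants cross > 0 → take C=(6.2081,1.0978) (cross=15.537)
θ=268°: ex = (C−B)/|BC| = (0.8968,0.4424); ey = (-0.4424,0.8968)
θ=268°: P = B + 3.28·ex + 0.80·ey = (2.5179,0.1696)

θ=56°: 4.22 3.00
θ=250°: 2.21 -0.15
θ=268°: 2.52 0.17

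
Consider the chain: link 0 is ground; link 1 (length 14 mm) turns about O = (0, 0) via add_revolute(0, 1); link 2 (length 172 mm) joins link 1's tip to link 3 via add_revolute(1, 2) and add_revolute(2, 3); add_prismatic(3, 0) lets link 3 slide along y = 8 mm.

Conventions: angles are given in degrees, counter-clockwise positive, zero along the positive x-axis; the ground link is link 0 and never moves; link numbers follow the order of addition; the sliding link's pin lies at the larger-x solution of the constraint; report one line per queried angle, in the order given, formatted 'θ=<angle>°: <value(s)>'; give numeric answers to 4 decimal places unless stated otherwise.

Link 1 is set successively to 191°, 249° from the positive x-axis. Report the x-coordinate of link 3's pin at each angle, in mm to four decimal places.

geometry: r = 14 mm, L = 172 mm, e = 8 mm
θ=191°: crank pin P = (r cos θ, r sin θ) = (-13.742781, -2.671326)
θ=191°: h = r sin θ − e = -2.671326 − 8 = -10.671326
θ=191°: x = r cos θ + √(L² − h²) = -13.742781 + 171.668642 = 157.925862
θ=249°: crank pin P = (r cos θ, r sin θ) = (-5.017151, -13.070126)
θ=249°: h = r sin θ − e = -13.070126 − 8 = -21.070126
θ=249°: x = r cos θ + √(L² − h²) = -5.017151 + 170.704569 = 165.687417

θ=191°: 157.9259
θ=249°: 165.6874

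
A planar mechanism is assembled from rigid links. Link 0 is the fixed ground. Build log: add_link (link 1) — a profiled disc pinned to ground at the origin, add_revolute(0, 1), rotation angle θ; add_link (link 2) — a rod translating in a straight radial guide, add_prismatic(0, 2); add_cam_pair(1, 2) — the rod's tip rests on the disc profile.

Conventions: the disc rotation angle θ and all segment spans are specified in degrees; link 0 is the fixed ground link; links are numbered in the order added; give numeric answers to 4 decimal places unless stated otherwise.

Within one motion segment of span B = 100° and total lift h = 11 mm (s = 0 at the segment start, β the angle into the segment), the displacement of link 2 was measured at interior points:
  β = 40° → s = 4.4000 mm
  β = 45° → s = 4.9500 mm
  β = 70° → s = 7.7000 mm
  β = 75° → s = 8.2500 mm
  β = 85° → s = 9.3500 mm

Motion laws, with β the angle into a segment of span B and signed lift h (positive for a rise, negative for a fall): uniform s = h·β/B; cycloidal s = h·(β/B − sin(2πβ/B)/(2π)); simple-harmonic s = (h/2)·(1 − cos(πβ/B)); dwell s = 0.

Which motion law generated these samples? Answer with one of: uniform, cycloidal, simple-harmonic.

candidates at β/B = r: uniform s = h·r (linear in β); cycloidal s = h·(r − sin(2πr)/(2π)); simple-harmonic s = (h/2)(1 − cos(πr))
β=40°: printed 4.4000 | uniform 4.4000, cycloidal 3.3710, simple-harmonic 3.8004
β=45°: printed 4.9500 | uniform 4.9500, cycloidal 4.4090, simple-harmonic 4.6396
β=70°: printed 7.7000 | uniform 7.7000, cycloidal 9.3650, simple-harmonic 8.7328
β=75°: printed 8.2500 | uniform 8.2500, cycloidal 10.0007, simple-harmonic 9.3891
β=85°: printed 9.3500 | uniform 9.3500, cycloidal 10.7663, simple-harmonic 10.4005
only one law matches every sample → uniform

uniform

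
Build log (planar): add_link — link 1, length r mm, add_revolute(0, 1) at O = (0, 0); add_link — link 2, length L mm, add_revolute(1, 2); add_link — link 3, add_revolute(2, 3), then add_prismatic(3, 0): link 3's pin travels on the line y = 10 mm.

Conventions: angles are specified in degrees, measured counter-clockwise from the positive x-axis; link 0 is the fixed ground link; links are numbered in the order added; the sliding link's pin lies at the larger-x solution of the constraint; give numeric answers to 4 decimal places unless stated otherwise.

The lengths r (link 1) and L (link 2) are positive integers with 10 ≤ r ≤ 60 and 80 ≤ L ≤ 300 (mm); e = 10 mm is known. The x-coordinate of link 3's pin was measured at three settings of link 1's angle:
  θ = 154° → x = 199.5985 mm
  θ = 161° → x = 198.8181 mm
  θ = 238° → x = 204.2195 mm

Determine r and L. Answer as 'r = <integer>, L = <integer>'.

constraint per measurement: (x − r cos θ)² + (r sin θ − e)² = L²
subtracting the θ₁ and θ₂ equations cancels the r² and L² terms:
r = (x₁² − x₂²) / (2[(x₁cos θ₁ + e sin θ₁) − (x₂cos θ₂ + e sin θ₂)]) = 16.0002 → r = 16
L² = (x₁ − r cos θ₁)² + (r sin θ₁ − e)² = 45796.0166 → L = 214.0000 → L = 214
check at θ₃=238°: x = 204.2195 (printed 204.2195) ✓

r = 16, L = 214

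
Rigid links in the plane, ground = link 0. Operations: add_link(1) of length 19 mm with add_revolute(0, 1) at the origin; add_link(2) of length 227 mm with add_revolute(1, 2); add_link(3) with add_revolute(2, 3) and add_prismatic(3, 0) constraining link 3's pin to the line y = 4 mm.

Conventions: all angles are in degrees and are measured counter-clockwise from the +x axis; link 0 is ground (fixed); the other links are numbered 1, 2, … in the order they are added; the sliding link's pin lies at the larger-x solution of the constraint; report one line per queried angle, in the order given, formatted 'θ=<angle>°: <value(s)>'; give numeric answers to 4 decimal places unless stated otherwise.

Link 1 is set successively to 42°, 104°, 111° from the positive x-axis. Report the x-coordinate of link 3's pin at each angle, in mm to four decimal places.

geometry: r = 19 mm, L = 227 mm, e = 4 mm
θ=42°: crank pin P = (r cos θ, r sin θ) = (14.119752, 12.713482)
θ=42°: h = r sin θ − e = 12.713482 − 4 = 8.713482
θ=42°: x = r cos θ + √(L² − h²) = 14.119752 + 226.832703 = 240.952455
θ=104°: crank pin P = (r cos θ, r sin θ) = (-4.596516, 18.435619)
θ=104°: h = r sin θ − e = 18.435619 − 4 = 14.435619
θ=104°: x = r cos θ + √(L² − h²) = -4.596516 + 226.540533 = 221.944017
θ=111°: crank pin P = (r cos θ, r sin θ) = (-6.808991, 17.738028)
θ=111°: h = r sin θ − e = 17.738028 − 4 = 13.738028
θ=111°: x = r cos θ + √(L² − h²) = -6.808991 + 226.583906 = 219.774915

θ=42°: 240.9525
θ=104°: 221.9440
θ=111°: 219.7749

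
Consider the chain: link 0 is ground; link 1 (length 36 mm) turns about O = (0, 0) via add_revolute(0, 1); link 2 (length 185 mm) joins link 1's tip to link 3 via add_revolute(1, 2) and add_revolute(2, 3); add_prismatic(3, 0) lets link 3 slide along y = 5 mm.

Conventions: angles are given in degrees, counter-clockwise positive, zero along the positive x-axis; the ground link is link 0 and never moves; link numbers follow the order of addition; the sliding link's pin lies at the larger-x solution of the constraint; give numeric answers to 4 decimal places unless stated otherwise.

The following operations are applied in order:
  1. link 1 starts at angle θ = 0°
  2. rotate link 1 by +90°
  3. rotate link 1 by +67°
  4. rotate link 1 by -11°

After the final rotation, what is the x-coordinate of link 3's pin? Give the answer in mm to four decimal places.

geometry: r = 36 mm, L = 185 mm, e = 5 mm; θ starts at 0°
rotate link 1 by +90°: θ ← 0° +90° = 90°
rotate link 1 by +67°: θ ← 90° +67° = 157°
rotate link 1 by -11°: θ ← 157° -11° = 146°
crank pin P = (r cos θ, r sin θ) = (-29.845353, 20.130945)
h = r sin θ − e = 20.130945 − 5 = 15.130945
x = r cos θ + √(L² − h²) = -29.845353 + 184.380190 = 154.534838

154.5348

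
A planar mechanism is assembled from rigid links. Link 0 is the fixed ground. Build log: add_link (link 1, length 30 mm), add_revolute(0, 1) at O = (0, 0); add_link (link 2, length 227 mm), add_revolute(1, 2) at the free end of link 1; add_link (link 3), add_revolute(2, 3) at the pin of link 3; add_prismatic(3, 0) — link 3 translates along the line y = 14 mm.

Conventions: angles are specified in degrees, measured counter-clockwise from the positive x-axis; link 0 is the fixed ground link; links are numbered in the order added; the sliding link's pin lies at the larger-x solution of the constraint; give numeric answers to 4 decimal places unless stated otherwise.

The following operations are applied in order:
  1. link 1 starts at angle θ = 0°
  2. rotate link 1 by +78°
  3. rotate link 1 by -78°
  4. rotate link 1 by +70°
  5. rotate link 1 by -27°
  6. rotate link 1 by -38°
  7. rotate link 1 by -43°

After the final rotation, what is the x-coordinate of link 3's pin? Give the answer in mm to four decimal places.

geometry: r = 30 mm, L = 227 mm, e = 14 mm; θ starts at 0°
rotate link 1 by +78°: θ ← 0° +78° = 78°
rotate link 1 by -78°: θ ← 78° -78° = 0°
rotate link 1 by +70°: θ ← 0° +70° = 70°
rotate link 1 by -27°: θ ← 70° -27° = 43°
rotate link 1 by -38°: θ ← 43° -38° = 5°
rotate link 1 by -43°: θ ← 5° -43° = -38°
crank pin P = (r cos θ, r sin θ) = (23.640323, -18.469844)
h = r sin θ − e = -18.469844 − 14 = -32.469844
x = r cos θ + √(L² − h²) = 23.640323 + 224.665772 = 248.306095

248.3061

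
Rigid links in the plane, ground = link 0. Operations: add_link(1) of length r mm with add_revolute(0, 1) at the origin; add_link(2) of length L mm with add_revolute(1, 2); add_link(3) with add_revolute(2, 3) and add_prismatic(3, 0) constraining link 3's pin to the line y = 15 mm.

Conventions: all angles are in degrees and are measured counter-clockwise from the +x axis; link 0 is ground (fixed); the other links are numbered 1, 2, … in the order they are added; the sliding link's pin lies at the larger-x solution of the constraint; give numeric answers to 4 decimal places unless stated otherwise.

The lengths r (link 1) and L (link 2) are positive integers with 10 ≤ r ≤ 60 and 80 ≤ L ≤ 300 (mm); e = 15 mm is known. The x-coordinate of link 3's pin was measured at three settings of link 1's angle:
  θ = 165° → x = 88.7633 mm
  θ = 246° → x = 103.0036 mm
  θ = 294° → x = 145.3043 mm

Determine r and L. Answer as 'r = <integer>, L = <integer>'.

constraint per measurement: (x − r cos θ)² + (r sin θ − e)² = L²
subtracting the θ₁ and θ₂ equations cancels the r² and L² terms:
r = (x₁² − x₂²) / (2[(x₁cos θ₁ + e sin θ₁) − (x₂cos θ₂ + e sin θ₂)]) = 51.9998 → r = 52
L² = (x₁ − r cos θ₁)² + (r sin θ₁ − e)² = 19320.9972 → L = 139.0000 → L = 139
check at θ₃=294°: x = 145.3043 (printed 145.3043) ✓

r = 52, L = 139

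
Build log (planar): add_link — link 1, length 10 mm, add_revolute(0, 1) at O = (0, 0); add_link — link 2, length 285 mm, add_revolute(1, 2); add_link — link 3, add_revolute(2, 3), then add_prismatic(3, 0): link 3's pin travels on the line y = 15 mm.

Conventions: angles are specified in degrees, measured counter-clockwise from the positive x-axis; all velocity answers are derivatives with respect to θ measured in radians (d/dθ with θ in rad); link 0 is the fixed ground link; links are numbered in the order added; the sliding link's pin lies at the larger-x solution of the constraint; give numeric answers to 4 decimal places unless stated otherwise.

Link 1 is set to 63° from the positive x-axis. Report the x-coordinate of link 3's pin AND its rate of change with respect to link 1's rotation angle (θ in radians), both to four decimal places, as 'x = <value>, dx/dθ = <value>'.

geometry: r = 10 mm, L = 285 mm, e = 15 mm
crank pin P = (r cos θ, r sin θ) = (4.539905, 8.910065)
h = r sin θ − e = 8.910065 − 15 = -6.089935
x = r cos θ + √(L² − h²) = 4.539905 + 284.934927 = 289.474832
dx/dθ = −r sin θ − h·r cos θ/√(L² − h²) (θ in radians; h = -6.089935) = -8.813034

x = 289.4748, dx/dθ = -8.8130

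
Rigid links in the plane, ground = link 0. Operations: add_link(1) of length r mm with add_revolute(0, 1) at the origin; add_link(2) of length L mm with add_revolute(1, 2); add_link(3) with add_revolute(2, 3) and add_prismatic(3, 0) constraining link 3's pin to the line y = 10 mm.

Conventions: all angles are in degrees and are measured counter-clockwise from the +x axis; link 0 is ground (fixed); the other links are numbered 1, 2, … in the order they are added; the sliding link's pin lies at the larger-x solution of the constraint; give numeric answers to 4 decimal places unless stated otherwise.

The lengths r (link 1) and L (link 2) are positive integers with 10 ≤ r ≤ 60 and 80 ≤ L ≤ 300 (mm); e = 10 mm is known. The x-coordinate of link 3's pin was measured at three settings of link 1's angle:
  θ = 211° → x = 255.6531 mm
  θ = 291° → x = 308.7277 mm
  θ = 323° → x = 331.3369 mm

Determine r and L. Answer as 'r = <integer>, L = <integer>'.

constraint per measurement: (x − r cos θ)² + (r sin θ − e)² = L²
subtracting the θ₁ and θ₂ equations cancels the r² and L² terms:
r = (x₁² − x₂²) / (2[(x₁cos θ₁ + e sin θ₁) − (x₂cos θ₂ + e sin θ₂)]) = 46.0000 → r = 46
L² = (x₁ − r cos θ₁)² + (r sin θ₁ − e)² = 88208.9905 → L = 297.0000 → L = 297
check at θ₃=323°: x = 331.3369 (printed 331.3369) ✓

r = 46, L = 297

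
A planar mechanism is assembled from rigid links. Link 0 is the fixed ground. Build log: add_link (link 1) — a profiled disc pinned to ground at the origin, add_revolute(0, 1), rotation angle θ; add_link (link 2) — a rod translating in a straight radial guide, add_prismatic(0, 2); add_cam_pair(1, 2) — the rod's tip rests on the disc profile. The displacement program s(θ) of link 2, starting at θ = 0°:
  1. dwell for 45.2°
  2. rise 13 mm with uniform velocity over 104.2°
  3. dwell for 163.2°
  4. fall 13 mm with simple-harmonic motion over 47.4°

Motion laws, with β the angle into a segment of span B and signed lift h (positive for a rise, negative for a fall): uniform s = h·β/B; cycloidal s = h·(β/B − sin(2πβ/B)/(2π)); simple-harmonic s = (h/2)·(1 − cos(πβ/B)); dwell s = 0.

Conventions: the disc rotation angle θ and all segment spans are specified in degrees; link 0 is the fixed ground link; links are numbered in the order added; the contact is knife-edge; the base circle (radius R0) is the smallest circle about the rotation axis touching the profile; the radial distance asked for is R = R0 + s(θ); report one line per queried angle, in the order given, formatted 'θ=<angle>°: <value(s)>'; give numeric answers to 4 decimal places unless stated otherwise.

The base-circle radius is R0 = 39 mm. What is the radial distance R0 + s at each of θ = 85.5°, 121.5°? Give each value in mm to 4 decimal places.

seg 1 [0°–45.2°] dwell: s stays 0.0000
seg 2 [45.2°–149.4°] uniform, h=13: θ=85.5° here. β=40.3, B=104.2. 13·40.3/104.2 = 5.0278 → s = 5.0278
seg 2 [45.2°–149.4°] uniform, h=13: θ=121.5° here. β=76.3, B=104.2. 13·76.3/104.2 = 9.5192 → s = 9.5192
θ=85.5°: R = R0 + s = 39 + 5.0278 = 44.0278
θ=121.5°: R = R0 + s = 39 + 9.5192 = 48.5192

θ=85.5°: 44.0278
θ=121.5°: 48.5192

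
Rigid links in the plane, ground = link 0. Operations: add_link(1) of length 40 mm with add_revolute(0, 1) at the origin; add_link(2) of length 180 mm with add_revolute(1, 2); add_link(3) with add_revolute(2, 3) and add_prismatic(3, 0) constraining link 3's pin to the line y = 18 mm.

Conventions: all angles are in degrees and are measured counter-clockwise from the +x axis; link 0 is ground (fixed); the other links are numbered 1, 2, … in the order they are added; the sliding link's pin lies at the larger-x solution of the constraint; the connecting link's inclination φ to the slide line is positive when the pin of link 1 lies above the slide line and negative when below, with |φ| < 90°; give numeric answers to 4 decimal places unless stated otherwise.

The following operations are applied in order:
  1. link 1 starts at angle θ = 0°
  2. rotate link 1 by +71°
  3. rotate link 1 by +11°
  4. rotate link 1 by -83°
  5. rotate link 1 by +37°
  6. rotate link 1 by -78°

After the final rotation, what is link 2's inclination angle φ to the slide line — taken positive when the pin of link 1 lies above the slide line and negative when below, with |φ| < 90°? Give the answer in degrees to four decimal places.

geometry: r = 40 mm, L = 180 mm, e = 18 mm; θ starts at 0°
rotate link 1 by +71°: θ ← 0° +71° = 71°
rotate link 1 by +11°: θ ← 71° +11° = 82°
rotate link 1 by -83°: θ ← 82° -83° = -1°
rotate link 1 by +37°: θ ← -1° +37° = 36°
rotate link 1 by -78°: θ ← 36° -78° = -42°
h = r sin θ − e = -26.765224 − 18 = -44.765224
sin φ = h / L = -44.765224 / 180 = -0.24869569
φ = arcsin(-0.24869569) = -14.400343°

-14.4003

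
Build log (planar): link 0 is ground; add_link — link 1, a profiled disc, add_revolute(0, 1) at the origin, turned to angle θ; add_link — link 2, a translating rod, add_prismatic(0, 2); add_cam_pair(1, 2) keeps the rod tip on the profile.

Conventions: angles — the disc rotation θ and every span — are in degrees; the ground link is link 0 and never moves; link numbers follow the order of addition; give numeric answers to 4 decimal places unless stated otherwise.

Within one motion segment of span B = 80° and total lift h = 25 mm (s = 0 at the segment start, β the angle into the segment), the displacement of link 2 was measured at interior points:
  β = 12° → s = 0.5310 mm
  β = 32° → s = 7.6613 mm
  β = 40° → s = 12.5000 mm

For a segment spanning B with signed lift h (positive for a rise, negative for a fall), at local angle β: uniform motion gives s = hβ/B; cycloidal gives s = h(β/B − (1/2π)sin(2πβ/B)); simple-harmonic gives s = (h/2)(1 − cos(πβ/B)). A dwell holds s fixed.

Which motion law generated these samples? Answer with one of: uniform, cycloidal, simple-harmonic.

candidates at β/B = r: uniform s = h·r (linear in β); cycloidal s = h·(r − sin(2πr)/(2π)); simple-harmonic s = (h/2)(1 − cos(πr))
β=12°: printed 0.5310 | uniform 3.7500, cycloidal 0.5310, simple-harmonic 1.3624
β=32°: printed 7.6613 | uniform 10.0000, cycloidal 7.6613, simple-harmonic 8.6373
β=40°: printed 12.5000 | uniform 12.5000, cycloidal 12.5000, simple-harmonic 12.5000
only one law matches every sample → cycloidal

cycloidal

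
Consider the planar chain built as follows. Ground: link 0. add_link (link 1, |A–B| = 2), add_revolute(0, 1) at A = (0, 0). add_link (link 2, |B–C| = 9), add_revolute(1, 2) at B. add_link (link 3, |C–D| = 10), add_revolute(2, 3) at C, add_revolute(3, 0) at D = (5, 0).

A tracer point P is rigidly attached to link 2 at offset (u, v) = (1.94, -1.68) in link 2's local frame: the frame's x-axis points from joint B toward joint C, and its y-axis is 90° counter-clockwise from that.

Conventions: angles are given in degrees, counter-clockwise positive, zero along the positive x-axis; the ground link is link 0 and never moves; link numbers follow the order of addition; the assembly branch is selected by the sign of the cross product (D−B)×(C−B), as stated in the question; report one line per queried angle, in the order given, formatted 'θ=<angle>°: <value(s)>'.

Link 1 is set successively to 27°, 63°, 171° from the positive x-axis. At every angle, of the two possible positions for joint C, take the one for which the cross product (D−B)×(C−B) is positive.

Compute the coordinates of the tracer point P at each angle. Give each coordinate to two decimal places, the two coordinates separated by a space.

A=(0,0), D=(5.00,0)
θ=27°: B = A + 2.00·(cos27°, sin27°) = (1.7820, 0.9080)
θ=27°: |BD| = 3.3436
θ=27°: circle(B,9.00) ∩ circle(D,10.00): a=-1.1694, h=8.9237
θ=27°:   candidates: C₊=(3.0798,9.8139) cross=29.838; C₋=(-1.7667,-7.3628) cross=-29.838
θ=27°:   branch + wants cross > 0 → take C=(3.0798,9.8139) (cross=29.838)
θ=27°: ex = (C−B)/|BC| = (0.1442,0.9895); ey = (-0.9895,0.1442)
θ=27°: P = B + 1.94·ex + -1.68·ey = (3.7242,2.5854)
θ=63°: B = A + 2.00·(cos63°, sin63°) = (0.9080, 1.7820)
θ=63°: |BD| = 4.4632
θ=63°: circle(B,9.00) ∩ circle(D,10.00): a=0.1031, h=8.9994
θ=63°:   candidates: C₊=(4.5957,9.9918) cross=40.166; C₋=(-2.5907,-6.5101) cross=-40.166
θ=63°:   branch + wants cross > 0 → take C=(4.5957,9.9918) (cross=40.166)
θ=63°: ex = (C−B)/|BC| = (0.4097,0.9122); ey = (-0.9122,0.4097)
θ=63°: P = B + 1.94·ex + -1.68·ey = (3.2354,2.8633)
θ=171°: B = A + 2.00·(cos171°, sin171°) = (-1.9754, 0.3129)
θ=171°: |BD| = 6.9824
θ=171°: circle(B,9.00) ∩ circle(D,10.00): a=2.1306, h=8.7442
θ=171°:   candidates: C₊=(0.5449,8.9528) cross=61.055; C₋=(-0.2387,-8.5180) cross=-61.055
θ=171°:   branch + wants cross > 0 → take C=(0.5449,8.9528) (cross=61.055)
θ=171°: ex = (C−B)/|BC| = (0.2800,0.9600); ey = (-0.9600,0.2800)
θ=171°: P = B + 1.94·ex + -1.68·ey = (0.1807,1.7048)

θ=27°: 3.72 2.59
θ=63°: 3.24 2.86
θ=171°: 0.18 1.70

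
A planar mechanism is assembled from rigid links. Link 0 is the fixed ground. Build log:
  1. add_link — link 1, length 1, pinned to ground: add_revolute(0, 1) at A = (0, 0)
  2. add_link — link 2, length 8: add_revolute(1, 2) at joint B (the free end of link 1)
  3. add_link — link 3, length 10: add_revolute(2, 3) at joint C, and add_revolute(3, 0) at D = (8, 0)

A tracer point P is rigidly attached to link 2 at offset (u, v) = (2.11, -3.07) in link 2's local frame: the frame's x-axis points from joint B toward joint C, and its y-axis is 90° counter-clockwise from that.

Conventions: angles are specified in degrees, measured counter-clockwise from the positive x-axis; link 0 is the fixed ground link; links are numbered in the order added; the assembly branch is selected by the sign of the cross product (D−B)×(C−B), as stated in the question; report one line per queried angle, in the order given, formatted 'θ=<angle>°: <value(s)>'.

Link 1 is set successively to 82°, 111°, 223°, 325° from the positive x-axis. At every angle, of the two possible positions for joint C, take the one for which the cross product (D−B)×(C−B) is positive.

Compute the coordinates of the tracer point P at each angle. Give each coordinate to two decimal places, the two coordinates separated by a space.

A=(0,0), D=(8.00,0)
θ=82°: B = A + 1.00·(cos82°, sin82°) = (0.1392, 0.9903)
θ=82°: |BD| = 7.9230
θ=82°: circle(B,8.00) ∩ circle(D,10.00): a=1.6896, h=7.8195
θ=82°:   candidates: C₊=(2.7929,8.5373) cross=61.954; C₋=(0.8382,-6.9791) cross=-61.954
θ=82°:   branch + wants cross > 0 → take C=(2.7929,8.5373) (cross=61.954)
θ=82°: ex = (C−B)/|BC| = (0.3317,0.9434); ey = (-0.9434,0.3317)
θ=82°: P = B + 2.11·ex + -3.07·ey = (3.7353,1.9624)
θ=111°: B = A + 1.00·(cos111°, sin111°) = (-0.3584, 0.9336)
θ=111°: |BD| = 8.4103
θ=111°: circle(B,8.00) ∩ circle(D,10.00): a=2.0650, h=7.7289
θ=111°:   candidates: C₊=(2.5518,8.3855) cross=65.003; C₋=(0.8359,-6.9768) cross=-65.003
θ=111°:   branch + wants cross > 0 → take C=(2.5518,8.3855) (cross=65.003)
θ=111°: ex = (C−B)/|BC| = (0.3638,0.9315); ey = (-0.9315,0.3638)
θ=111°: P = B + 2.11·ex + -3.07·ey = (3.2689,1.7823)
θ=223°: B = A + 1.00·(cos223°, sin223°) = (-0.7314, -0.6820)
θ=223°: |BD| = 8.7579
θ=223°: circle(B,8.00) ∩ circle(D,10.00): a=2.3237, h=7.6551
θ=223°:   candidates: C₊=(0.9892,7.1308) cross=67.043; C₋=(2.1814,-8.1329) cross=-67.043
θ=223°:   branch + wants cross > 0 → take C=(0.9892,7.1308) (cross=67.043)
θ=223°: ex = (C−B)/|BC| = (0.2151,0.9766); ey = (-0.9766,0.2151)
θ=223°: P = B + 2.11·ex + -3.07·ey = (2.7206,0.7184)
θ=325°: B = A + 1.00·(cos325°, sin325°) = (0.8192, -0.5736)
θ=325°: |BD| = 7.2037
θ=325°: circle(B,8.00) ∩ circle(D,10.00): a=1.1032, h=7.9236
θ=325°:   candidates: C₊=(1.2879,7.4127) cross=57.079; C₋=(2.5497,-8.3842) cross=-57.079
θ=325°:   branch + wants cross > 0 → take C=(1.2879,7.4127) (cross=57.079)
θ=325°: ex = (C−B)/|BC| = (0.0586,0.9983); ey = (-0.9983,0.0586)
θ=325°: P = B + 2.11·ex + -3.07·ey = (4.0075,1.3529)

θ=82°: 3.74 1.96
θ=111°: 3.27 1.78
θ=223°: 2.72 0.72
θ=325°: 4.01 1.35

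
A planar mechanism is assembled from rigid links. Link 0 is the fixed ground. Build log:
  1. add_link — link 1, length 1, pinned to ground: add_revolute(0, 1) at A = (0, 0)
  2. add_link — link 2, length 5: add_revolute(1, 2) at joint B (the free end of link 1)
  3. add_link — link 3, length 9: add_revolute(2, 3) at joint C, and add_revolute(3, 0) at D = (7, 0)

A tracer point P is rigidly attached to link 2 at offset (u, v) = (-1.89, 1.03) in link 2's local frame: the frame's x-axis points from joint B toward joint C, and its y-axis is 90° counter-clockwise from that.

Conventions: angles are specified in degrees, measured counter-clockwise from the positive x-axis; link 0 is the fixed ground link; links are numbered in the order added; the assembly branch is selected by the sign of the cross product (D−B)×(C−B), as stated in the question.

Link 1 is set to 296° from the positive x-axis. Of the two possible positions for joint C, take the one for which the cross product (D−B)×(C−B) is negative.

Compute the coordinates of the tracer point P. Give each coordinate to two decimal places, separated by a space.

A=(0,0), D=(7.00,0)
B = A + 1.00·(cos296°, sin296°) = (0.4384, -0.8988)
|BD| = 6.6229
circle(B,5.00) ∩ circle(D,9.00): a=-0.9163, h=4.9153
  candidates: C₊=(-1.1365,3.8467) cross=32.554; C₋=(0.1976,-5.8930) cross=-32.554
  branch - wants cross < 0 → take C=(0.1976,-5.8930) (cross=-32.554)
ex = (C−B)/|BC| = (-0.0482,-0.9988); ey = (0.9988,-0.0482)
P = B + -1.89·ex + 1.03·ey = (1.5582,0.9394)

1.56 0.94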